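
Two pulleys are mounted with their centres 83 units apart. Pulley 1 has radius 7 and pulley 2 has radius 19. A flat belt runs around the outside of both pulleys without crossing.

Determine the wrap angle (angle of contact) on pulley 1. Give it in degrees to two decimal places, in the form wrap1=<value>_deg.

open belt: β = asin((r2−r1)/C) = asin(12/83) = 8.3129°
wrap1 = π − 2β = 163.3743°
wrap2 = π + 2β = 196.6257°

wrap1=163.37_deg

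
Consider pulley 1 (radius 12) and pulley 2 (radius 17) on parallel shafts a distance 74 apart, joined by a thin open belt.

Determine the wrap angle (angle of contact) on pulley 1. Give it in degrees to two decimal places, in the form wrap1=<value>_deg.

wrap1=172.25_deg

open belt: β = asin((r2−r1)/C) = asin(5/74) = 3.8743°
wrap1 = π − 2β = 172.2514°
wrap2 = π + 2β = 187.7486°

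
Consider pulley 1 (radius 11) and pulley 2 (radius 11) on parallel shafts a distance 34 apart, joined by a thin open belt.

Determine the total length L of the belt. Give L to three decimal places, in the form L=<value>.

open belt: β = asin((r2−r1)/C) = asin(0/34) = 0.0000°
wrap1 = π − 2β = 180.0000°
wrap2 = π + 2β = 180.0000°
tangent length = C·cosβ = 34.0000
L = r1·wrap1 + r2·wrap2 + 2·C·cosβ = 11·3.1416 + 11·3.1416 + 2·34.0000 = 137.1150

L=137.115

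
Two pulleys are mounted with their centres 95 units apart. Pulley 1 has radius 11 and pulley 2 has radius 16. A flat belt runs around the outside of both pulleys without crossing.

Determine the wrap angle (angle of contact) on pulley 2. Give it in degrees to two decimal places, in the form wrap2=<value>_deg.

open belt: β = asin((r2−r1)/C) = asin(5/95) = 3.0170°
wrap1 = π − 2β = 173.9661°
wrap2 = π + 2β = 186.0339°

wrap2=186.03_deg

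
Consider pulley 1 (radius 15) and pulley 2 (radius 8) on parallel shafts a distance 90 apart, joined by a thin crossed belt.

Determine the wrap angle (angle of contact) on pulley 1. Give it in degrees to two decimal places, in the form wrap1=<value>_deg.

crossed belt: β = asin((r1+r2)/C) = asin(23/90) = 14.8065°
wrap1 = wrap2 = π + 2β = 209.6130°

wrap1=209.61_deg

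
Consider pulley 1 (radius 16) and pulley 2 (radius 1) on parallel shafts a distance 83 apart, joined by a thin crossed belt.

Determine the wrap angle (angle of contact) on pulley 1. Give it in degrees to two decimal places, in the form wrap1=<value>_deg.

crossed belt: β = asin((r1+r2)/C) = asin(17/83) = 11.8189°
wrap1 = wrap2 = π + 2β = 203.6378°

wrap1=203.64_deg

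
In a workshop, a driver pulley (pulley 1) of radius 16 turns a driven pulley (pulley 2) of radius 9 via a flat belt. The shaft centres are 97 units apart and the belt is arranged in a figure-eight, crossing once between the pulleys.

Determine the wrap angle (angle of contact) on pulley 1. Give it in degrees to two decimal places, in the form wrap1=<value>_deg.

crossed belt: β = asin((r1+r2)/C) = asin(25/97) = 14.9355°
wrap1 = wrap2 = π + 2β = 209.8711°

wrap1=209.87_deg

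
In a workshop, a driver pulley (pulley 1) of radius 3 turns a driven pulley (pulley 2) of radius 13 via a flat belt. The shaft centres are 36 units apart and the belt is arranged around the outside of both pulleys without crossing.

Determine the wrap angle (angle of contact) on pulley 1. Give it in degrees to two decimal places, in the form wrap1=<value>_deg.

wrap1=147.74_deg

open belt: β = asin((r2−r1)/C) = asin(10/36) = 16.1276°
wrap1 = π − 2β = 147.7448°
wrap2 = π + 2β = 212.2552°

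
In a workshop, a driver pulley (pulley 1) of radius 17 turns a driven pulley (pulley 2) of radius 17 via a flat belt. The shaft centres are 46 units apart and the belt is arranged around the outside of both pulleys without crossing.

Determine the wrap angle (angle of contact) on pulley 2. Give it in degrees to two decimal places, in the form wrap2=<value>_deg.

wrap2=180.00_deg

open belt: β = asin((r2−r1)/C) = asin(0/46) = 0.0000°
wrap1 = π − 2β = 180.0000°
wrap2 = π + 2β = 180.0000°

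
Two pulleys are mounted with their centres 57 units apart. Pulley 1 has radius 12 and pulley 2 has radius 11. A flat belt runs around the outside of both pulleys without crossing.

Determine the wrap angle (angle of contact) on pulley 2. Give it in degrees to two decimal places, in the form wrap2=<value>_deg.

wrap2=177.99_deg

open belt: β = asin((r2−r1)/C) = asin(-1/57) = -1.0052°
wrap1 = π − 2β = 182.0105°
wrap2 = π + 2β = 177.9895°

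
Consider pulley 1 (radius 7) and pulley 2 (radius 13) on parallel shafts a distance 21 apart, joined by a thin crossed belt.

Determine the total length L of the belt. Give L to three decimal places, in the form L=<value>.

L=126.076

crossed belt: β = asin((r1+r2)/C) = asin(20/21) = 72.2472°
wrap1 = wrap2 = π + 2β = 324.4944°
tangent length = C·cosβ = 6.4031
L = (r1+r2)·wrap + 2·C·cosβ = 20·5.6635 + 2·6.4031 = 126.0762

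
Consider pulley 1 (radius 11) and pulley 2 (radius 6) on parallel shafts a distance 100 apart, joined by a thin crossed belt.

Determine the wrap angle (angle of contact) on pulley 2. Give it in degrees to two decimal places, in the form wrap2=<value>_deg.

crossed belt: β = asin((r1+r2)/C) = asin(17/100) = 9.7878°
wrap1 = wrap2 = π + 2β = 199.5756°

wrap2=199.58_deg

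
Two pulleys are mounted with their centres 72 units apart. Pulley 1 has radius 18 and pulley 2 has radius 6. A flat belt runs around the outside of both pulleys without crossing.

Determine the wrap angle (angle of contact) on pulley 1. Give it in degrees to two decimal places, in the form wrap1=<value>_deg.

open belt: β = asin((r2−r1)/C) = asin(-12/72) = -9.5941°
wrap1 = π − 2β = 199.1881°
wrap2 = π + 2β = 160.8119°

wrap1=199.19_deg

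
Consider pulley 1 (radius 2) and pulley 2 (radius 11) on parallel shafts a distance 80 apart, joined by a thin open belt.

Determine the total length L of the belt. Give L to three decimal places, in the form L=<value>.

L=201.854

open belt: β = asin((r2−r1)/C) = asin(9/80) = 6.4594°
wrap1 = π − 2β = 167.0811°
wrap2 = π + 2β = 192.9189°
tangent length = C·cosβ = 79.4921
L = r1·wrap1 + r2·wrap2 + 2·C·cosβ = 2·2.9161 + 11·3.3671 + 2·79.4921 = 201.8543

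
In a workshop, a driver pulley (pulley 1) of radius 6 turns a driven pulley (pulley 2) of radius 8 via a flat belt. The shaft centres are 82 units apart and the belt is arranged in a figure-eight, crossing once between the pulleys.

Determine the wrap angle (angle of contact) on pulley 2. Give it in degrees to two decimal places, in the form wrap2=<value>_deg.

wrap2=199.66_deg

crossed belt: β = asin((r1+r2)/C) = asin(14/82) = 9.8304°
wrap1 = wrap2 = π + 2β = 199.6607°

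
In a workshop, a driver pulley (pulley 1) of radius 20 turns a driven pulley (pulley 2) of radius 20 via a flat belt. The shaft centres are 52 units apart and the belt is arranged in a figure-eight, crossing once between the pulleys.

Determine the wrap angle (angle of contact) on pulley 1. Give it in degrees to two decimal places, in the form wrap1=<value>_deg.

crossed belt: β = asin((r1+r2)/C) = asin(40/52) = 50.2849°
wrap1 = wrap2 = π + 2β = 280.5697°

wrap1=280.57_deg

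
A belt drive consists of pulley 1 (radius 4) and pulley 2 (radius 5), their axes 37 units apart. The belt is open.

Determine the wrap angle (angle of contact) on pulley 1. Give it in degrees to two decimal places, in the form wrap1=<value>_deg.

wrap1=176.90_deg

open belt: β = asin((r2−r1)/C) = asin(1/37) = 1.5487°
wrap1 = π − 2β = 176.9026°
wrap2 = π + 2β = 183.0974°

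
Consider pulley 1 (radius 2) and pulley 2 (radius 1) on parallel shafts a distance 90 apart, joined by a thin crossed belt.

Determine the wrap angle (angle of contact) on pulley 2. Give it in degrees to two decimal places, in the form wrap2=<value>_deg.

crossed belt: β = asin((r1+r2)/C) = asin(3/90) = 1.9102°
wrap1 = wrap2 = π + 2β = 183.8204°

wrap2=183.82_deg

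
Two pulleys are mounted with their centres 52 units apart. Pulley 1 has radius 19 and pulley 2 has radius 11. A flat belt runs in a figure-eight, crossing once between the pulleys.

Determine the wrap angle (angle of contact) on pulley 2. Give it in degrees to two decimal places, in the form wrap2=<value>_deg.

crossed belt: β = asin((r1+r2)/C) = asin(30/52) = 35.2344°
wrap1 = wrap2 = π + 2β = 250.4688°

wrap2=250.47_deg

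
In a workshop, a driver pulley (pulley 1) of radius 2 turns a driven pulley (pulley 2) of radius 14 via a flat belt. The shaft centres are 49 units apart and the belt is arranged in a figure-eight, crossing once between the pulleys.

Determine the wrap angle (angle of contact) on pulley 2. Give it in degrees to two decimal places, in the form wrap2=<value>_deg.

crossed belt: β = asin((r1+r2)/C) = asin(16/49) = 19.0583°
wrap1 = wrap2 = π + 2β = 218.1167°

wrap2=218.12_deg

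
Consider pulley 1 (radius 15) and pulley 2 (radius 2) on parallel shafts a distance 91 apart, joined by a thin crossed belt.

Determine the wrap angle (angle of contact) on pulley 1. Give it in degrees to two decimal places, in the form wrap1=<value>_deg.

wrap1=201.53_deg

crossed belt: β = asin((r1+r2)/C) = asin(17/91) = 10.7669°
wrap1 = wrap2 = π + 2β = 201.5337°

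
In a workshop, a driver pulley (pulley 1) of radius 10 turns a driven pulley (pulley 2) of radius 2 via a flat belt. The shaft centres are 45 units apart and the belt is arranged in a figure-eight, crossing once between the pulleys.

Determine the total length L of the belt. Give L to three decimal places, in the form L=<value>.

L=130.918

crossed belt: β = asin((r1+r2)/C) = asin(12/45) = 15.4660°
wrap1 = wrap2 = π + 2β = 210.9320°
tangent length = C·cosβ = 43.3705
L = (r1+r2)·wrap + 2·C·cosβ = 12·3.6815 + 2·43.3705 = 130.9185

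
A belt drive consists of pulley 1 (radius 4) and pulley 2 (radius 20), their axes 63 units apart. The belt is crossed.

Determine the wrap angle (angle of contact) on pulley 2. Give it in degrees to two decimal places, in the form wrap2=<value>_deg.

crossed belt: β = asin((r1+r2)/C) = asin(24/63) = 22.3927°
wrap1 = wrap2 = π + 2β = 224.7854°

wrap2=224.79_deg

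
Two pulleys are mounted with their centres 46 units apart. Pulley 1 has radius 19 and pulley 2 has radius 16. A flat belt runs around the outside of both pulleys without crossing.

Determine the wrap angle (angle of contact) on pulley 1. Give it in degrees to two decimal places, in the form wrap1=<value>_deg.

open belt: β = asin((r2−r1)/C) = asin(-3/46) = -3.7393°
wrap1 = π − 2β = 187.4787°
wrap2 = π + 2β = 172.5213°

wrap1=187.48_deg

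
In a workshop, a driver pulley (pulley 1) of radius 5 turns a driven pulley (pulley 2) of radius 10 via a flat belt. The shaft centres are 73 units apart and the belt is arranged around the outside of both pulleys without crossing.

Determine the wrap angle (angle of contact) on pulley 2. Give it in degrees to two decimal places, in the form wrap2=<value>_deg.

open belt: β = asin((r2−r1)/C) = asin(5/73) = 3.9274°
wrap1 = π − 2β = 172.1451°
wrap2 = π + 2β = 187.8549°

wrap2=187.85_deg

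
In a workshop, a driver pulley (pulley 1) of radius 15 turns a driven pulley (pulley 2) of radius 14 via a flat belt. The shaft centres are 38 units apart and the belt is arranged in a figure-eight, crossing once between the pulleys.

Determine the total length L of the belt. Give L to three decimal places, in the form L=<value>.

L=190.573

crossed belt: β = asin((r1+r2)/C) = asin(29/38) = 49.7434°
wrap1 = wrap2 = π + 2β = 279.4868°
tangent length = C·cosβ = 24.5561
L = (r1+r2)·wrap + 2·C·cosβ = 29·4.8780 + 2·24.5561 = 190.5731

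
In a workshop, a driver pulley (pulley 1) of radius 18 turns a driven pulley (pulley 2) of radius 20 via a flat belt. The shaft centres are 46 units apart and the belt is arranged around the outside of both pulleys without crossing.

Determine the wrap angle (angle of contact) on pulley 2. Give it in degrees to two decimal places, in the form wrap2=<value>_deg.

open belt: β = asin((r2−r1)/C) = asin(2/46) = 2.4919°
wrap1 = π − 2β = 175.0162°
wrap2 = π + 2β = 184.9838°

wrap2=184.98_deg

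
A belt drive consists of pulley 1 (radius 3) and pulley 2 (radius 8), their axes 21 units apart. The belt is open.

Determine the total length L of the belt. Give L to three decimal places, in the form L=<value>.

L=77.754

open belt: β = asin((r2−r1)/C) = asin(5/21) = 13.7741°
wrap1 = π − 2β = 152.4517°
wrap2 = π + 2β = 207.5483°
tangent length = C·cosβ = 20.3961
L = r1·wrap1 + r2·wrap2 + 2·C·cosβ = 3·2.6608 + 8·3.6224 + 2·20.3961 = 77.7537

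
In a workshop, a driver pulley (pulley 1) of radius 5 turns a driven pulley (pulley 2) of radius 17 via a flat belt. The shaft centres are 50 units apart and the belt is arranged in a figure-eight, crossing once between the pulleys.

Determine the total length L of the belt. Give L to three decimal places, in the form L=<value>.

L=178.961

crossed belt: β = asin((r1+r2)/C) = asin(22/50) = 26.1039°
wrap1 = wrap2 = π + 2β = 232.2078°
tangent length = C·cosβ = 44.8999
L = (r1+r2)·wrap + 2·C·cosβ = 22·4.0528 + 2·44.8999 = 178.9612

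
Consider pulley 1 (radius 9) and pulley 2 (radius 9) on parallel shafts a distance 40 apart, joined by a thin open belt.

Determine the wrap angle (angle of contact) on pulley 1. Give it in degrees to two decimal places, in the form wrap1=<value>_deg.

wrap1=180.00_deg

open belt: β = asin((r2−r1)/C) = asin(0/40) = 0.0000°
wrap1 = π − 2β = 180.0000°
wrap2 = π + 2β = 180.0000°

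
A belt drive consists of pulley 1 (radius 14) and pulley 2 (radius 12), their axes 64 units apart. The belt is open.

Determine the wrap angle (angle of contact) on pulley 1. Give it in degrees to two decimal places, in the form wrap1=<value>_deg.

open belt: β = asin((r2−r1)/C) = asin(-2/64) = -1.7908°
wrap1 = π − 2β = 183.5816°
wrap2 = π + 2β = 176.4184°

wrap1=183.58_deg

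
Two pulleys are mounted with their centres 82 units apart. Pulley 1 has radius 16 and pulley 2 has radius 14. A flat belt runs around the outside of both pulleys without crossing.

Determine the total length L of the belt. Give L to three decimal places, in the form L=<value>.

L=258.297

open belt: β = asin((r2−r1)/C) = asin(-2/82) = -1.3976°
wrap1 = π − 2β = 182.7952°
wrap2 = π + 2β = 177.2048°
tangent length = C·cosβ = 81.9756
L = r1·wrap1 + r2·wrap2 + 2·C·cosβ = 16·3.1904 + 14·3.0928 + 2·81.9756 = 258.2966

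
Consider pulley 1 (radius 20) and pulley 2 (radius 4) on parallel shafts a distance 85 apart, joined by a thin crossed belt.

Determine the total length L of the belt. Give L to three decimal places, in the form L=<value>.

crossed belt: β = asin((r1+r2)/C) = asin(24/85) = 16.4007°
wrap1 = wrap2 = π + 2β = 212.8014°
tangent length = C·cosβ = 81.5414
L = (r1+r2)·wrap + 2·C·cosβ = 24·3.7141 + 2·81.5414 = 252.2208

L=252.221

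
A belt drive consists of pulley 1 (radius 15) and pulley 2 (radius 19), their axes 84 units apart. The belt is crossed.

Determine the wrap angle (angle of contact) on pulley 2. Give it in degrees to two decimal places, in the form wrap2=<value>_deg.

wrap2=227.75_deg

crossed belt: β = asin((r1+r2)/C) = asin(34/84) = 23.8762°
wrap1 = wrap2 = π + 2β = 227.7524°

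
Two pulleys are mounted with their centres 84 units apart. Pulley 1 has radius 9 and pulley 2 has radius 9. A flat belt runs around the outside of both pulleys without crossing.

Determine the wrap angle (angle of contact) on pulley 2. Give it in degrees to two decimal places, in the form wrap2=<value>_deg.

open belt: β = asin((r2−r1)/C) = asin(0/84) = 0.0000°
wrap1 = π − 2β = 180.0000°
wrap2 = π + 2β = 180.0000°

wrap2=180.00_deg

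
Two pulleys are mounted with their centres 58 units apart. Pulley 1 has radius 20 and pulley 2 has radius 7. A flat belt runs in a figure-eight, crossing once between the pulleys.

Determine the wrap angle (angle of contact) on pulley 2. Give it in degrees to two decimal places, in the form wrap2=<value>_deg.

crossed belt: β = asin((r1+r2)/C) = asin(27/58) = 27.7437°
wrap1 = wrap2 = π + 2β = 235.4874°

wrap2=235.49_deg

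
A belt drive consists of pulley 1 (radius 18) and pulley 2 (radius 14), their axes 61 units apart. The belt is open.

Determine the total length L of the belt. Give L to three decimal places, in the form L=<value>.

open belt: β = asin((r2−r1)/C) = asin(-4/61) = -3.7598°
wrap1 = π − 2β = 187.5196°
wrap2 = π + 2β = 172.4804°
tangent length = C·cosβ = 60.8687
L = r1·wrap1 + r2·wrap2 + 2·C·cosβ = 18·3.2728 + 14·3.0104 + 2·60.8687 = 222.7934

L=222.793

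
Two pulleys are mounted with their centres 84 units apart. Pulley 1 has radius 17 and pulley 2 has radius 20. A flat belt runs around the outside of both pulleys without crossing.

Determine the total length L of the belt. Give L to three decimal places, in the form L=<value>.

L=284.346

open belt: β = asin((r2−r1)/C) = asin(3/84) = 2.0467°
wrap1 = π − 2β = 175.9066°
wrap2 = π + 2β = 184.0934°
tangent length = C·cosβ = 83.9464
L = r1·wrap1 + r2·wrap2 + 2·C·cosβ = 17·3.0701 + 20·3.2130 + 2·83.9464 = 284.3461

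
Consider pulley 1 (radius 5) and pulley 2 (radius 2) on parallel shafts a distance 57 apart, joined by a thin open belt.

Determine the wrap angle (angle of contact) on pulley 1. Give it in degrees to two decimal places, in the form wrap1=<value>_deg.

wrap1=186.03_deg

open belt: β = asin((r2−r1)/C) = asin(-3/57) = -3.0170°
wrap1 = π − 2β = 186.0339°
wrap2 = π + 2β = 173.9661°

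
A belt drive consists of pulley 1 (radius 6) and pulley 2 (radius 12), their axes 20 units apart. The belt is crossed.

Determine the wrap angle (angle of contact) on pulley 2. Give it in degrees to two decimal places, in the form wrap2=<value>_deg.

wrap2=308.32_deg

crossed belt: β = asin((r1+r2)/C) = asin(18/20) = 64.1581°
wrap1 = wrap2 = π + 2β = 308.3161°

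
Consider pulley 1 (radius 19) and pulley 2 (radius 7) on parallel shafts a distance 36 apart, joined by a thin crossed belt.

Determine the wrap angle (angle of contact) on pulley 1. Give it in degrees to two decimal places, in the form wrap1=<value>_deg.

wrap1=272.48_deg

crossed belt: β = asin((r1+r2)/C) = asin(26/36) = 46.2383°
wrap1 = wrap2 = π + 2β = 272.4765°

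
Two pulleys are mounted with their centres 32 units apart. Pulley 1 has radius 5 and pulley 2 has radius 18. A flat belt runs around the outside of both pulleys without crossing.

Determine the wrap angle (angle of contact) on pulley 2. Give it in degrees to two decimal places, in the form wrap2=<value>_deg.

wrap2=227.94_deg

open belt: β = asin((r2−r1)/C) = asin(13/32) = 23.9695°
wrap1 = π − 2β = 132.0610°
wrap2 = π + 2β = 227.9390°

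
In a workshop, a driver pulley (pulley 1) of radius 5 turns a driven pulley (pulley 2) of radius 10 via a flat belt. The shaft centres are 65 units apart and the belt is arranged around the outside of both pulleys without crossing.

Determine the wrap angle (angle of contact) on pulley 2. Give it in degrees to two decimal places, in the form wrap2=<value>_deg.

open belt: β = asin((r2−r1)/C) = asin(5/65) = 4.4117°
wrap1 = π − 2β = 171.1765°
wrap2 = π + 2β = 188.8235°

wrap2=188.82_deg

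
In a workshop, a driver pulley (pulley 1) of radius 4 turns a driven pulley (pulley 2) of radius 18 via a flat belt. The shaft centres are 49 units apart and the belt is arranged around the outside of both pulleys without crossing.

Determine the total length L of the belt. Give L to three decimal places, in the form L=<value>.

L=171.143

open belt: β = asin((r2−r1)/C) = asin(14/49) = 16.6015°
wrap1 = π − 2β = 146.7969°
wrap2 = π + 2β = 213.2031°
tangent length = C·cosβ = 46.9574
L = r1·wrap1 + r2·wrap2 + 2·C·cosβ = 4·2.5621 + 18·3.7211 + 2·46.9574 = 171.1429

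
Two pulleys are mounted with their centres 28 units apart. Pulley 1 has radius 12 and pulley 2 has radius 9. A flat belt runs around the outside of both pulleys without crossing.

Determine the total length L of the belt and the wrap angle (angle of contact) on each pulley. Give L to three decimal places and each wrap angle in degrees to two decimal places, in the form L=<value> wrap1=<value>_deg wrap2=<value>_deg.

L=122.295 wrap1=192.30_deg wrap2=167.70_deg

open belt: β = asin((r2−r1)/C) = asin(-3/28) = -6.1506°
wrap1 = π − 2β = 192.3013°
wrap2 = π + 2β = 167.6987°
tangent length = C·cosβ = 27.8388
L = r1·wrap1 + r2·wrap2 + 2·C·cosβ = 12·3.3563 + 9·2.9269 + 2·27.8388 = 122.2952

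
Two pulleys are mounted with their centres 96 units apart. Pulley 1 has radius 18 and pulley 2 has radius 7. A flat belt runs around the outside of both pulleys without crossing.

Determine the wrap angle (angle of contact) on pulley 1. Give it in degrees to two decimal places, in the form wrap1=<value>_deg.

wrap1=193.16_deg

open belt: β = asin((r2−r1)/C) = asin(-11/96) = -6.5796°
wrap1 = π − 2β = 193.1592°
wrap2 = π + 2β = 166.8408°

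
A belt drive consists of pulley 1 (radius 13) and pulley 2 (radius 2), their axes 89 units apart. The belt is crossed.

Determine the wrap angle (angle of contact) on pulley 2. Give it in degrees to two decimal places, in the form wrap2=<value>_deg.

crossed belt: β = asin((r1+r2)/C) = asin(15/89) = 9.7029°
wrap1 = wrap2 = π + 2β = 199.4058°

wrap2=199.41_deg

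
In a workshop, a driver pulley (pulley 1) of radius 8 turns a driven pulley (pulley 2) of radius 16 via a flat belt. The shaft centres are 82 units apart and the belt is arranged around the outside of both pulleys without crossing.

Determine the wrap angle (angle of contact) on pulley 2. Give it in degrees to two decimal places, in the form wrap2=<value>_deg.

wrap2=191.20_deg

open belt: β = asin((r2−r1)/C) = asin(8/82) = 5.5987°
wrap1 = π − 2β = 168.8025°
wrap2 = π + 2β = 191.1975°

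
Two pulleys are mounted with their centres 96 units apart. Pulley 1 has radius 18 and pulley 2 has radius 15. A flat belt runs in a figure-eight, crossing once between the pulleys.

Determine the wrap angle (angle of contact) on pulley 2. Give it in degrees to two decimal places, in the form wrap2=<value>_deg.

crossed belt: β = asin((r1+r2)/C) = asin(33/96) = 20.1055°
wrap1 = wrap2 = π + 2β = 220.2110°

wrap2=220.21_deg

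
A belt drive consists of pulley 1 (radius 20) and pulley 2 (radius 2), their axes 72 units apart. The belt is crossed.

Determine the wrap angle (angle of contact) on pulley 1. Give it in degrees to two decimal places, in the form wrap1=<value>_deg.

wrap1=215.58_deg

crossed belt: β = asin((r1+r2)/C) = asin(22/72) = 17.7916°
wrap1 = wrap2 = π + 2β = 215.5832°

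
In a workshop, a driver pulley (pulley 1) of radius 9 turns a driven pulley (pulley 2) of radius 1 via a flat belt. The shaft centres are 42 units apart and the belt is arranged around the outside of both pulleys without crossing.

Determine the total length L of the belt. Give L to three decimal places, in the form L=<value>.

L=116.944

open belt: β = asin((r2−r1)/C) = asin(-8/42) = -10.9806°
wrap1 = π − 2β = 201.9612°
wrap2 = π + 2β = 158.0388°
tangent length = C·cosβ = 41.2311
L = r1·wrap1 + r2·wrap2 + 2·C·cosβ = 9·3.5249 + 1·2.7583 + 2·41.2311 = 116.9444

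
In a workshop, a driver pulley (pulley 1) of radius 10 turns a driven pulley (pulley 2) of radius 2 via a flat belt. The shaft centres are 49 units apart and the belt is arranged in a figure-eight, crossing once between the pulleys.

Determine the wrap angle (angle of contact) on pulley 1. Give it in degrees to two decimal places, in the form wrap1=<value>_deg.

crossed belt: β = asin((r1+r2)/C) = asin(12/49) = 14.1758°
wrap1 = wrap2 = π + 2β = 208.3516°

wrap1=208.35_deg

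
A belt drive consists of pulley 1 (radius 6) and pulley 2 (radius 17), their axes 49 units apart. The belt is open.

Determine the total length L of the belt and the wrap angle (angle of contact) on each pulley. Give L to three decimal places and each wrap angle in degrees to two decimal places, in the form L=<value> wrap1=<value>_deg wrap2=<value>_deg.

L=172.737 wrap1=154.05_deg wrap2=205.95_deg

open belt: β = asin((r2−r1)/C) = asin(11/49) = 12.9729°
wrap1 = π − 2β = 154.0542°
wrap2 = π + 2β = 205.9458°
tangent length = C·cosβ = 47.7493
L = r1·wrap1 + r2·wrap2 + 2·C·cosβ = 6·2.6888 + 17·3.5944 + 2·47.7493 = 172.7365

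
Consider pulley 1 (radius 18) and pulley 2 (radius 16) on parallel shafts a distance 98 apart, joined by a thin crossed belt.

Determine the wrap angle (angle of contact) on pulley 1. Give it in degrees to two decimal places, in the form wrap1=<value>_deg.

wrap1=220.60_deg

crossed belt: β = asin((r1+r2)/C) = asin(34/98) = 20.3002°
wrap1 = wrap2 = π + 2β = 220.6004°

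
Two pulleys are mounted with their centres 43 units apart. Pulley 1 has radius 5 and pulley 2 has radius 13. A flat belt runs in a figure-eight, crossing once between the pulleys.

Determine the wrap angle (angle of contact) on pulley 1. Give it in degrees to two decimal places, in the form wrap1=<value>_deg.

wrap1=229.49_deg

crossed belt: β = asin((r1+r2)/C) = asin(18/43) = 24.7465°
wrap1 = wrap2 = π + 2β = 229.4930°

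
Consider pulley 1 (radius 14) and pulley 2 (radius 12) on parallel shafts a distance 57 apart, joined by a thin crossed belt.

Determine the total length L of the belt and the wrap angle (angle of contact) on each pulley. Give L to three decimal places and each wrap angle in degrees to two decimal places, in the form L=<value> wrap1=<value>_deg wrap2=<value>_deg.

crossed belt: β = asin((r1+r2)/C) = asin(26/57) = 27.1383°
wrap1 = wrap2 = π + 2β = 234.2767°
tangent length = C·cosβ = 50.7247
L = (r1+r2)·wrap + 2·C·cosβ = 26·4.0889 + 2·50.7247 = 207.7609

L=207.761 wrap1=234.28_deg wrap2=234.28_deg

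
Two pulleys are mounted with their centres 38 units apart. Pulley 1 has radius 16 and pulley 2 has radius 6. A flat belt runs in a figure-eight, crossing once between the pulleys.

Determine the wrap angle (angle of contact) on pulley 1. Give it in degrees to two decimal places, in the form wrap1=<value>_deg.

crossed belt: β = asin((r1+r2)/C) = asin(22/38) = 35.3765°
wrap1 = wrap2 = π + 2β = 250.7531°

wrap1=250.75_deg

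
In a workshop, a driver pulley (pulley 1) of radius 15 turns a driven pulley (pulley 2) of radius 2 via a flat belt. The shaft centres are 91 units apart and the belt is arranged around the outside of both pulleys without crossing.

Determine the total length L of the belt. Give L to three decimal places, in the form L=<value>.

L=237.267

open belt: β = asin((r2−r1)/C) = asin(-13/91) = -8.2132°
wrap1 = π − 2β = 196.4264°
wrap2 = π + 2β = 163.5736°
tangent length = C·cosβ = 90.0666
L = r1·wrap1 + r2·wrap2 + 2·C·cosβ = 15·3.4283 + 2·2.8549 + 2·90.0666 = 237.2674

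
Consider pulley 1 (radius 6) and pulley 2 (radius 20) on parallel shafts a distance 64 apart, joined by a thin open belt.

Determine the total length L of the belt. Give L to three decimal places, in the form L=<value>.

L=212.756

open belt: β = asin((r2−r1)/C) = asin(14/64) = 12.6356°
wrap1 = π − 2β = 154.7287°
wrap2 = π + 2β = 205.2713°
tangent length = C·cosβ = 62.4500
L = r1·wrap1 + r2·wrap2 + 2·C·cosβ = 6·2.7005 + 20·3.5827 + 2·62.4500 = 212.7563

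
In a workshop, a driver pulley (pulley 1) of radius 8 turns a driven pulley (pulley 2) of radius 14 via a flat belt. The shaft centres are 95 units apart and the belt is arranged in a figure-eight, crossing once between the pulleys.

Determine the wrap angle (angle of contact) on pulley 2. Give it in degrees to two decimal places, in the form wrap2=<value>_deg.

crossed belt: β = asin((r1+r2)/C) = asin(22/95) = 13.3900°
wrap1 = wrap2 = π + 2β = 206.7801°

wrap2=206.78_deg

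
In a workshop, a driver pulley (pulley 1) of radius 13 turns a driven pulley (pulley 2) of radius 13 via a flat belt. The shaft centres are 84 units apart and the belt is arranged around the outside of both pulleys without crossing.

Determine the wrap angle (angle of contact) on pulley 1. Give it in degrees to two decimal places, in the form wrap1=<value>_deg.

open belt: β = asin((r2−r1)/C) = asin(0/84) = 0.0000°
wrap1 = π − 2β = 180.0000°
wrap2 = π + 2β = 180.0000°

wrap1=180.00_deg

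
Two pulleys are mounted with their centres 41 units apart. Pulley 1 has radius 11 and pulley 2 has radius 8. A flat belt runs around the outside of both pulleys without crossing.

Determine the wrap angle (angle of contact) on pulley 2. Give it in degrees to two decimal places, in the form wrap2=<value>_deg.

wrap2=171.61_deg

open belt: β = asin((r2−r1)/C) = asin(-3/41) = -4.1961°
wrap1 = π − 2β = 188.3922°
wrap2 = π + 2β = 171.6078°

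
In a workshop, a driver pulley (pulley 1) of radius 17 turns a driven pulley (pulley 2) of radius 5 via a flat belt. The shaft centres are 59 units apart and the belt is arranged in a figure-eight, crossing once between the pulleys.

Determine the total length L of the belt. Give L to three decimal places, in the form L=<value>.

crossed belt: β = asin((r1+r2)/C) = asin(22/59) = 21.8934°
wrap1 = wrap2 = π + 2β = 223.7869°
tangent length = C·cosβ = 54.7449
L = (r1+r2)·wrap + 2·C·cosβ = 22·3.9058 + 2·54.7449 = 195.4177

L=195.418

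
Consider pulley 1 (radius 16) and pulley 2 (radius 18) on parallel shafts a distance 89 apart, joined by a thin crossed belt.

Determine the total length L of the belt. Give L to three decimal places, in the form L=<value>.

crossed belt: β = asin((r1+r2)/C) = asin(34/89) = 22.4590°
wrap1 = wrap2 = π + 2β = 224.9180°
tangent length = C·cosβ = 82.2496
L = (r1+r2)·wrap + 2·C·cosβ = 34·3.9256 + 2·82.2496 = 297.9683

L=297.968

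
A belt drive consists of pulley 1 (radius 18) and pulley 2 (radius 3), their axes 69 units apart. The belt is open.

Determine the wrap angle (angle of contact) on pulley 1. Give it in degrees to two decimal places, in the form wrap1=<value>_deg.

wrap1=205.11_deg

open belt: β = asin((r2−r1)/C) = asin(-15/69) = -12.5559°
wrap1 = π − 2β = 205.1117°
wrap2 = π + 2β = 154.8883°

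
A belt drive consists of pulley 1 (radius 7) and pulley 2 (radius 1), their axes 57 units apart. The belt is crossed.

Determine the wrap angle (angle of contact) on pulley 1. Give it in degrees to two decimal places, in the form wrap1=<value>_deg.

wrap1=196.14_deg

crossed belt: β = asin((r1+r2)/C) = asin(8/57) = 8.0682°
wrap1 = wrap2 = π + 2β = 196.1363°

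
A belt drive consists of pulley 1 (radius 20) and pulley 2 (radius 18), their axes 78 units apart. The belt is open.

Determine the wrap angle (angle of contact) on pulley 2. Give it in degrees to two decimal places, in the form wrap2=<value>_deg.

wrap2=177.06_deg

open belt: β = asin((r2−r1)/C) = asin(-2/78) = -1.4693°
wrap1 = π − 2β = 182.9386°
wrap2 = π + 2β = 177.0614°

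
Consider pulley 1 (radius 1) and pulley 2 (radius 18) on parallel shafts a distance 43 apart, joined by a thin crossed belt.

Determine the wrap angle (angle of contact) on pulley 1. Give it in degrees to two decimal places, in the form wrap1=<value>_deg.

crossed belt: β = asin((r1+r2)/C) = asin(19/43) = 26.2226°
wrap1 = wrap2 = π + 2β = 232.4453°

wrap1=232.45_deg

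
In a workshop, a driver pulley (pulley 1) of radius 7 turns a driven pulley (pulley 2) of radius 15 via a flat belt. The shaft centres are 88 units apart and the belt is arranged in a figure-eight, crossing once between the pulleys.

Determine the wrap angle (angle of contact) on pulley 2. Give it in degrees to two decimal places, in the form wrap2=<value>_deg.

crossed belt: β = asin((r1+r2)/C) = asin(22/88) = 14.4775°
wrap1 = wrap2 = π + 2β = 208.9550°

wrap2=208.96_deg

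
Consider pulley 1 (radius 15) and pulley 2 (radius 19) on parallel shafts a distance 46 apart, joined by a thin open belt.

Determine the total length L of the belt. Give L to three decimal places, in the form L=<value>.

open belt: β = asin((r2−r1)/C) = asin(4/46) = 4.9885°
wrap1 = π − 2β = 170.0229°
wrap2 = π + 2β = 189.9771°
tangent length = C·cosβ = 45.8258
L = r1·wrap1 + r2·wrap2 + 2·C·cosβ = 15·2.9675 + 19·3.3157 + 2·45.8258 = 199.1622

L=199.162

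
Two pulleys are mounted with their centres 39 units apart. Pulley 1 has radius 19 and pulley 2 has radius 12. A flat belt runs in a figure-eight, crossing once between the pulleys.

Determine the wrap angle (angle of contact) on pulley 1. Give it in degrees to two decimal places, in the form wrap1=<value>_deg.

crossed belt: β = asin((r1+r2)/C) = asin(31/39) = 52.6431°
wrap1 = wrap2 = π + 2β = 285.2863°

wrap1=285.29_deg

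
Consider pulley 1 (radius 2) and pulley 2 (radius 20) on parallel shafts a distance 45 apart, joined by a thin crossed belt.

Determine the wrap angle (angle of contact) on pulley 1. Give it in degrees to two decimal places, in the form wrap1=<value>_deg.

crossed belt: β = asin((r1+r2)/C) = asin(22/45) = 29.2676°
wrap1 = wrap2 = π + 2β = 238.5352°

wrap1=238.54_deg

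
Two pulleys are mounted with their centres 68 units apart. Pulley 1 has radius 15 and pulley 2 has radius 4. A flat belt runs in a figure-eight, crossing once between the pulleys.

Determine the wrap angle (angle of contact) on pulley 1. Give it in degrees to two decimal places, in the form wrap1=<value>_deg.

crossed belt: β = asin((r1+r2)/C) = asin(19/68) = 16.2251°
wrap1 = wrap2 = π + 2β = 212.4502°

wrap1=212.45_deg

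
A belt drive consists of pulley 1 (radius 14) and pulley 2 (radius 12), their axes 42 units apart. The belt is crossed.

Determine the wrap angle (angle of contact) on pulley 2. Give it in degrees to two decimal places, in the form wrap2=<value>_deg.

wrap2=256.49_deg

crossed belt: β = asin((r1+r2)/C) = asin(26/42) = 38.2466°
wrap1 = wrap2 = π + 2β = 256.4932°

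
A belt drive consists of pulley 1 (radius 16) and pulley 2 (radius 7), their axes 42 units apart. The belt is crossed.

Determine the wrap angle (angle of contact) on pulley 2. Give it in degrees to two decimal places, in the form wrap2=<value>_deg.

wrap2=246.41_deg

crossed belt: β = asin((r1+r2)/C) = asin(23/42) = 33.2038°
wrap1 = wrap2 = π + 2β = 246.4076°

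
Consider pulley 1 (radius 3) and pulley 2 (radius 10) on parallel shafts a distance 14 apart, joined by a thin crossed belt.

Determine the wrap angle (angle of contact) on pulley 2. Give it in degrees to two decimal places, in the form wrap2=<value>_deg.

crossed belt: β = asin((r1+r2)/C) = asin(13/14) = 68.2132°
wrap1 = wrap2 = π + 2β = 316.4264°

wrap2=316.43_deg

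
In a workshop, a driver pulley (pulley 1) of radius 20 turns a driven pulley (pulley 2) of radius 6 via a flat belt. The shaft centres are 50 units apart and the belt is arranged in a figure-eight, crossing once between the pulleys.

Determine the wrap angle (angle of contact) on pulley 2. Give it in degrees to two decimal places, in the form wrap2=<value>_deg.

crossed belt: β = asin((r1+r2)/C) = asin(26/50) = 31.3323°
wrap1 = wrap2 = π + 2β = 242.6645°

wrap2=242.66_deg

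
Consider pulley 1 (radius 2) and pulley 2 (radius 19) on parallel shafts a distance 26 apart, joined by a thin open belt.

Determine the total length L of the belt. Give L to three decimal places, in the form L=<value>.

L=129.548

open belt: β = asin((r2−r1)/C) = asin(17/26) = 40.8322°
wrap1 = π − 2β = 98.3356°
wrap2 = π + 2β = 261.6644°
tangent length = C·cosβ = 19.6723
L = r1·wrap1 + r2·wrap2 + 2·C·cosβ = 2·1.7163 + 19·4.5669 + 2·19.6723 = 129.5484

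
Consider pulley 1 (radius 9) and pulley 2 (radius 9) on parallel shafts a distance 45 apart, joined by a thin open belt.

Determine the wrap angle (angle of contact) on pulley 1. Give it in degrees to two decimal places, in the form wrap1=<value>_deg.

wrap1=180.00_deg

open belt: β = asin((r2−r1)/C) = asin(0/45) = 0.0000°
wrap1 = π − 2β = 180.0000°
wrap2 = π + 2β = 180.0000°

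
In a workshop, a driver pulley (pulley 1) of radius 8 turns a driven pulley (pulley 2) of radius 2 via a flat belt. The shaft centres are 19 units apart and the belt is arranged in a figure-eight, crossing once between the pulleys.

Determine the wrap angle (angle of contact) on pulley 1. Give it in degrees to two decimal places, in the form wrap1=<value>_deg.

wrap1=243.51_deg

crossed belt: β = asin((r1+r2)/C) = asin(10/19) = 31.7569°
wrap1 = wrap2 = π + 2β = 243.5137°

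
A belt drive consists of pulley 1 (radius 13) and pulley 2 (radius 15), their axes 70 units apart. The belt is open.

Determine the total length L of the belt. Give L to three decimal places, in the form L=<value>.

L=228.022

open belt: β = asin((r2−r1)/C) = asin(2/70) = 1.6372°
wrap1 = π − 2β = 176.7255°
wrap2 = π + 2β = 183.2745°
tangent length = C·cosβ = 69.9714
L = r1·wrap1 + r2·wrap2 + 2·C·cosβ = 13·3.0844 + 15·3.1987 + 2·69.9714 = 228.0217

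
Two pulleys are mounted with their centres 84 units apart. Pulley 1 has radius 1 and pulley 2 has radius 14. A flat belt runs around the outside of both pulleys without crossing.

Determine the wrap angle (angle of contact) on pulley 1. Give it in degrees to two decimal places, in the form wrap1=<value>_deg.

open belt: β = asin((r2−r1)/C) = asin(13/84) = 8.9030°
wrap1 = π − 2β = 162.1940°
wrap2 = π + 2β = 197.8060°

wrap1=162.19_deg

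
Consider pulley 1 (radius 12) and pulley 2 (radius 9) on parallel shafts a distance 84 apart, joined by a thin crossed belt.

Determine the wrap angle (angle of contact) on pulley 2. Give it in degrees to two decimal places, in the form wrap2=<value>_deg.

crossed belt: β = asin((r1+r2)/C) = asin(21/84) = 14.4775°
wrap1 = wrap2 = π + 2β = 208.9550°

wrap2=208.96_deg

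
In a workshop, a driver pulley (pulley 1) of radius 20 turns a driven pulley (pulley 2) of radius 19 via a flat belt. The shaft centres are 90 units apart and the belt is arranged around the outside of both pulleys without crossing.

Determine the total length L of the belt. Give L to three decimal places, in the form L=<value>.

open belt: β = asin((r2−r1)/C) = asin(-1/90) = -0.6366°
wrap1 = π − 2β = 181.2733°
wrap2 = π + 2β = 178.7267°
tangent length = C·cosβ = 89.9944
L = r1·wrap1 + r2·wrap2 + 2·C·cosβ = 20·3.1638 + 19·3.1194 + 2·89.9944 = 302.5332

L=302.533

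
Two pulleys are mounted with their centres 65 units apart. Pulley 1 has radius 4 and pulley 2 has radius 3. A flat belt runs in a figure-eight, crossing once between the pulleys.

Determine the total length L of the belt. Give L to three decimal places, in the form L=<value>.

crossed belt: β = asin((r1+r2)/C) = asin(7/65) = 6.1823°
wrap1 = wrap2 = π + 2β = 192.3646°
tangent length = C·cosβ = 64.6220
L = (r1+r2)·wrap + 2·C·cosβ = 7·3.3574 + 2·64.6220 = 152.7457

L=152.746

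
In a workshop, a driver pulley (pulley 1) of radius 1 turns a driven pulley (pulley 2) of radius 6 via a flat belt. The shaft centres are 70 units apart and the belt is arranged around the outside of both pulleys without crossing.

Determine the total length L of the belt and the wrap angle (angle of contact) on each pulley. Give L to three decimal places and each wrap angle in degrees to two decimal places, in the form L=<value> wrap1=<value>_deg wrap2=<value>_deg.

L=162.348 wrap1=171.81_deg wrap2=188.19_deg

open belt: β = asin((r2−r1)/C) = asin(5/70) = 4.0960°
wrap1 = π − 2β = 171.8079°
wrap2 = π + 2β = 188.1921°
tangent length = C·cosβ = 69.8212
L = r1·wrap1 + r2·wrap2 + 2·C·cosβ = 1·2.9986 + 6·3.2846 + 2·69.8212 = 162.3484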